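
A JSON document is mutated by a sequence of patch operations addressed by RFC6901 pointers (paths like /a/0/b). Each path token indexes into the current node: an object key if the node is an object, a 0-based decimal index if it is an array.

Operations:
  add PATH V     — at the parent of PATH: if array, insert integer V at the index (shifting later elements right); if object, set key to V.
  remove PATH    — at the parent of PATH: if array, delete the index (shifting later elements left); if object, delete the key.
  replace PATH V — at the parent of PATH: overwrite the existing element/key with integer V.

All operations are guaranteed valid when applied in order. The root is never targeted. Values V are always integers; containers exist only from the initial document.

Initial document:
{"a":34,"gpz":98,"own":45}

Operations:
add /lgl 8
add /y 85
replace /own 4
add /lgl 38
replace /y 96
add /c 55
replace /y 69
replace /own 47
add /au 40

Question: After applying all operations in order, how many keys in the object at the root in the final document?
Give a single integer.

Answer: 7

Derivation:
After op 1 (add /lgl 8): {"a":34,"gpz":98,"lgl":8,"own":45}
After op 2 (add /y 85): {"a":34,"gpz":98,"lgl":8,"own":45,"y":85}
After op 3 (replace /own 4): {"a":34,"gpz":98,"lgl":8,"own":4,"y":85}
After op 4 (add /lgl 38): {"a":34,"gpz":98,"lgl":38,"own":4,"y":85}
After op 5 (replace /y 96): {"a":34,"gpz":98,"lgl":38,"own":4,"y":96}
After op 6 (add /c 55): {"a":34,"c":55,"gpz":98,"lgl":38,"own":4,"y":96}
After op 7 (replace /y 69): {"a":34,"c":55,"gpz":98,"lgl":38,"own":4,"y":69}
After op 8 (replace /own 47): {"a":34,"c":55,"gpz":98,"lgl":38,"own":47,"y":69}
After op 9 (add /au 40): {"a":34,"au":40,"c":55,"gpz":98,"lgl":38,"own":47,"y":69}
Size at the root: 7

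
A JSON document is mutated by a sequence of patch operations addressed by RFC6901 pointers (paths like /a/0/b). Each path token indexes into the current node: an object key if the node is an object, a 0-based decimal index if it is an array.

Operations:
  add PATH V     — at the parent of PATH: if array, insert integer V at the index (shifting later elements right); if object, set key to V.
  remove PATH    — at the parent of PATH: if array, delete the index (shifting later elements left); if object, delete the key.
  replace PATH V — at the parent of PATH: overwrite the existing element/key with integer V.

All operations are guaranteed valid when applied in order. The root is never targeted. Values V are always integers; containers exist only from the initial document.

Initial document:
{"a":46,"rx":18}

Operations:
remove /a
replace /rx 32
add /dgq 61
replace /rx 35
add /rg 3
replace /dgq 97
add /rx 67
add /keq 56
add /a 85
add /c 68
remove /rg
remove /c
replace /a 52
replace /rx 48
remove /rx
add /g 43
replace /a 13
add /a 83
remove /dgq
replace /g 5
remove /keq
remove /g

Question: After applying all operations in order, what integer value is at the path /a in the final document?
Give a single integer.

After op 1 (remove /a): {"rx":18}
After op 2 (replace /rx 32): {"rx":32}
After op 3 (add /dgq 61): {"dgq":61,"rx":32}
After op 4 (replace /rx 35): {"dgq":61,"rx":35}
After op 5 (add /rg 3): {"dgq":61,"rg":3,"rx":35}
After op 6 (replace /dgq 97): {"dgq":97,"rg":3,"rx":35}
After op 7 (add /rx 67): {"dgq":97,"rg":3,"rx":67}
After op 8 (add /keq 56): {"dgq":97,"keq":56,"rg":3,"rx":67}
After op 9 (add /a 85): {"a":85,"dgq":97,"keq":56,"rg":3,"rx":67}
After op 10 (add /c 68): {"a":85,"c":68,"dgq":97,"keq":56,"rg":3,"rx":67}
After op 11 (remove /rg): {"a":85,"c":68,"dgq":97,"keq":56,"rx":67}
After op 12 (remove /c): {"a":85,"dgq":97,"keq":56,"rx":67}
After op 13 (replace /a 52): {"a":52,"dgq":97,"keq":56,"rx":67}
After op 14 (replace /rx 48): {"a":52,"dgq":97,"keq":56,"rx":48}
After op 15 (remove /rx): {"a":52,"dgq":97,"keq":56}
After op 16 (add /g 43): {"a":52,"dgq":97,"g":43,"keq":56}
After op 17 (replace /a 13): {"a":13,"dgq":97,"g":43,"keq":56}
After op 18 (add /a 83): {"a":83,"dgq":97,"g":43,"keq":56}
After op 19 (remove /dgq): {"a":83,"g":43,"keq":56}
After op 20 (replace /g 5): {"a":83,"g":5,"keq":56}
After op 21 (remove /keq): {"a":83,"g":5}
After op 22 (remove /g): {"a":83}
Value at /a: 83

Answer: 83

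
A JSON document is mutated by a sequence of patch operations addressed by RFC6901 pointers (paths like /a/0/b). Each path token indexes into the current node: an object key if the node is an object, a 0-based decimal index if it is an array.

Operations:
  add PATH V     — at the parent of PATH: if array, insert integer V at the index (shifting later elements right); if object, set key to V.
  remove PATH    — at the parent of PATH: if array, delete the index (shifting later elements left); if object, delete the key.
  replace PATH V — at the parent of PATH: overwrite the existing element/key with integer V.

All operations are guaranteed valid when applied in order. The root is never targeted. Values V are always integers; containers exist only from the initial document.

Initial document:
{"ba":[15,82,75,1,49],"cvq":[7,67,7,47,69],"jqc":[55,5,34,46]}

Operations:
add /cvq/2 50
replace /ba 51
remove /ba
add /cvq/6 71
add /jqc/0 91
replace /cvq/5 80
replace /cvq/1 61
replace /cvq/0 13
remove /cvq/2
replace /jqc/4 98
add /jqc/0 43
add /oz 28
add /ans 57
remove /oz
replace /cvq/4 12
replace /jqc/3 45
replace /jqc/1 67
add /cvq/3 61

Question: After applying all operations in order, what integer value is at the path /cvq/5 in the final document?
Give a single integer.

Answer: 12

Derivation:
After op 1 (add /cvq/2 50): {"ba":[15,82,75,1,49],"cvq":[7,67,50,7,47,69],"jqc":[55,5,34,46]}
After op 2 (replace /ba 51): {"ba":51,"cvq":[7,67,50,7,47,69],"jqc":[55,5,34,46]}
After op 3 (remove /ba): {"cvq":[7,67,50,7,47,69],"jqc":[55,5,34,46]}
After op 4 (add /cvq/6 71): {"cvq":[7,67,50,7,47,69,71],"jqc":[55,5,34,46]}
After op 5 (add /jqc/0 91): {"cvq":[7,67,50,7,47,69,71],"jqc":[91,55,5,34,46]}
After op 6 (replace /cvq/5 80): {"cvq":[7,67,50,7,47,80,71],"jqc":[91,55,5,34,46]}
After op 7 (replace /cvq/1 61): {"cvq":[7,61,50,7,47,80,71],"jqc":[91,55,5,34,46]}
After op 8 (replace /cvq/0 13): {"cvq":[13,61,50,7,47,80,71],"jqc":[91,55,5,34,46]}
After op 9 (remove /cvq/2): {"cvq":[13,61,7,47,80,71],"jqc":[91,55,5,34,46]}
After op 10 (replace /jqc/4 98): {"cvq":[13,61,7,47,80,71],"jqc":[91,55,5,34,98]}
After op 11 (add /jqc/0 43): {"cvq":[13,61,7,47,80,71],"jqc":[43,91,55,5,34,98]}
After op 12 (add /oz 28): {"cvq":[13,61,7,47,80,71],"jqc":[43,91,55,5,34,98],"oz":28}
After op 13 (add /ans 57): {"ans":57,"cvq":[13,61,7,47,80,71],"jqc":[43,91,55,5,34,98],"oz":28}
After op 14 (remove /oz): {"ans":57,"cvq":[13,61,7,47,80,71],"jqc":[43,91,55,5,34,98]}
After op 15 (replace /cvq/4 12): {"ans":57,"cvq":[13,61,7,47,12,71],"jqc":[43,91,55,5,34,98]}
After op 16 (replace /jqc/3 45): {"ans":57,"cvq":[13,61,7,47,12,71],"jqc":[43,91,55,45,34,98]}
After op 17 (replace /jqc/1 67): {"ans":57,"cvq":[13,61,7,47,12,71],"jqc":[43,67,55,45,34,98]}
After op 18 (add /cvq/3 61): {"ans":57,"cvq":[13,61,7,61,47,12,71],"jqc":[43,67,55,45,34,98]}
Value at /cvq/5: 12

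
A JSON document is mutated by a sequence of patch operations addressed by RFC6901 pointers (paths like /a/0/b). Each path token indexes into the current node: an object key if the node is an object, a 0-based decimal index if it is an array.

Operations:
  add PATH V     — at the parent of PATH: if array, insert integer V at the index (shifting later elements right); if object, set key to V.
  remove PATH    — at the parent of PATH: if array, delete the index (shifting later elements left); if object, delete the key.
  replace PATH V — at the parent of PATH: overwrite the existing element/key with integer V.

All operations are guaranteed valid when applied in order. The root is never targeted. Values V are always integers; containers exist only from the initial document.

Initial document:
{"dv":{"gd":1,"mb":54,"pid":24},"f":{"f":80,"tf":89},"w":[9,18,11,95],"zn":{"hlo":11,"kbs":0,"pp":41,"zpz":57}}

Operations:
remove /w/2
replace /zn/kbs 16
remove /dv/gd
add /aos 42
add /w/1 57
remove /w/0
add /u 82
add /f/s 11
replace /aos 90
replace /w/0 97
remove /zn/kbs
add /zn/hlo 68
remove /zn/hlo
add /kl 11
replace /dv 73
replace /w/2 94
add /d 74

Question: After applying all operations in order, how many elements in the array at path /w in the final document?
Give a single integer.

After op 1 (remove /w/2): {"dv":{"gd":1,"mb":54,"pid":24},"f":{"f":80,"tf":89},"w":[9,18,95],"zn":{"hlo":11,"kbs":0,"pp":41,"zpz":57}}
After op 2 (replace /zn/kbs 16): {"dv":{"gd":1,"mb":54,"pid":24},"f":{"f":80,"tf":89},"w":[9,18,95],"zn":{"hlo":11,"kbs":16,"pp":41,"zpz":57}}
After op 3 (remove /dv/gd): {"dv":{"mb":54,"pid":24},"f":{"f":80,"tf":89},"w":[9,18,95],"zn":{"hlo":11,"kbs":16,"pp":41,"zpz":57}}
After op 4 (add /aos 42): {"aos":42,"dv":{"mb":54,"pid":24},"f":{"f":80,"tf":89},"w":[9,18,95],"zn":{"hlo":11,"kbs":16,"pp":41,"zpz":57}}
After op 5 (add /w/1 57): {"aos":42,"dv":{"mb":54,"pid":24},"f":{"f":80,"tf":89},"w":[9,57,18,95],"zn":{"hlo":11,"kbs":16,"pp":41,"zpz":57}}
After op 6 (remove /w/0): {"aos":42,"dv":{"mb":54,"pid":24},"f":{"f":80,"tf":89},"w":[57,18,95],"zn":{"hlo":11,"kbs":16,"pp":41,"zpz":57}}
After op 7 (add /u 82): {"aos":42,"dv":{"mb":54,"pid":24},"f":{"f":80,"tf":89},"u":82,"w":[57,18,95],"zn":{"hlo":11,"kbs":16,"pp":41,"zpz":57}}
After op 8 (add /f/s 11): {"aos":42,"dv":{"mb":54,"pid":24},"f":{"f":80,"s":11,"tf":89},"u":82,"w":[57,18,95],"zn":{"hlo":11,"kbs":16,"pp":41,"zpz":57}}
After op 9 (replace /aos 90): {"aos":90,"dv":{"mb":54,"pid":24},"f":{"f":80,"s":11,"tf":89},"u":82,"w":[57,18,95],"zn":{"hlo":11,"kbs":16,"pp":41,"zpz":57}}
After op 10 (replace /w/0 97): {"aos":90,"dv":{"mb":54,"pid":24},"f":{"f":80,"s":11,"tf":89},"u":82,"w":[97,18,95],"zn":{"hlo":11,"kbs":16,"pp":41,"zpz":57}}
After op 11 (remove /zn/kbs): {"aos":90,"dv":{"mb":54,"pid":24},"f":{"f":80,"s":11,"tf":89},"u":82,"w":[97,18,95],"zn":{"hlo":11,"pp":41,"zpz":57}}
After op 12 (add /zn/hlo 68): {"aos":90,"dv":{"mb":54,"pid":24},"f":{"f":80,"s":11,"tf":89},"u":82,"w":[97,18,95],"zn":{"hlo":68,"pp":41,"zpz":57}}
After op 13 (remove /zn/hlo): {"aos":90,"dv":{"mb":54,"pid":24},"f":{"f":80,"s":11,"tf":89},"u":82,"w":[97,18,95],"zn":{"pp":41,"zpz":57}}
After op 14 (add /kl 11): {"aos":90,"dv":{"mb":54,"pid":24},"f":{"f":80,"s":11,"tf":89},"kl":11,"u":82,"w":[97,18,95],"zn":{"pp":41,"zpz":57}}
After op 15 (replace /dv 73): {"aos":90,"dv":73,"f":{"f":80,"s":11,"tf":89},"kl":11,"u":82,"w":[97,18,95],"zn":{"pp":41,"zpz":57}}
After op 16 (replace /w/2 94): {"aos":90,"dv":73,"f":{"f":80,"s":11,"tf":89},"kl":11,"u":82,"w":[97,18,94],"zn":{"pp":41,"zpz":57}}
After op 17 (add /d 74): {"aos":90,"d":74,"dv":73,"f":{"f":80,"s":11,"tf":89},"kl":11,"u":82,"w":[97,18,94],"zn":{"pp":41,"zpz":57}}
Size at path /w: 3

Answer: 3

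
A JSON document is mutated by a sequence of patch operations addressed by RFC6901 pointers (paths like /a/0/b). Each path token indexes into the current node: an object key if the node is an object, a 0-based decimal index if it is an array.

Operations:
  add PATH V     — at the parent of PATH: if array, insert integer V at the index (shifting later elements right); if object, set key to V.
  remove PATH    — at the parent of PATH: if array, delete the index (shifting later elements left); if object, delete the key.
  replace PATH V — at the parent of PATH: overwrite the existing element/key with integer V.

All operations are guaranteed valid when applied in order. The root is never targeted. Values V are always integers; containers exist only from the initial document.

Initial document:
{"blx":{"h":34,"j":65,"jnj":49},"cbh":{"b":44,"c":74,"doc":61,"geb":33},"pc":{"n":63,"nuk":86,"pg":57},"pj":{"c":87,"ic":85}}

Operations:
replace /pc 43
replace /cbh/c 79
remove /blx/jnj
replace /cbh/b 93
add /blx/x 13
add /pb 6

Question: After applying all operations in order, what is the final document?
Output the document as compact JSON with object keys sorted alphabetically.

Answer: {"blx":{"h":34,"j":65,"x":13},"cbh":{"b":93,"c":79,"doc":61,"geb":33},"pb":6,"pc":43,"pj":{"c":87,"ic":85}}

Derivation:
After op 1 (replace /pc 43): {"blx":{"h":34,"j":65,"jnj":49},"cbh":{"b":44,"c":74,"doc":61,"geb":33},"pc":43,"pj":{"c":87,"ic":85}}
After op 2 (replace /cbh/c 79): {"blx":{"h":34,"j":65,"jnj":49},"cbh":{"b":44,"c":79,"doc":61,"geb":33},"pc":43,"pj":{"c":87,"ic":85}}
After op 3 (remove /blx/jnj): {"blx":{"h":34,"j":65},"cbh":{"b":44,"c":79,"doc":61,"geb":33},"pc":43,"pj":{"c":87,"ic":85}}
After op 4 (replace /cbh/b 93): {"blx":{"h":34,"j":65},"cbh":{"b":93,"c":79,"doc":61,"geb":33},"pc":43,"pj":{"c":87,"ic":85}}
After op 5 (add /blx/x 13): {"blx":{"h":34,"j":65,"x":13},"cbh":{"b":93,"c":79,"doc":61,"geb":33},"pc":43,"pj":{"c":87,"ic":85}}
After op 6 (add /pb 6): {"blx":{"h":34,"j":65,"x":13},"cbh":{"b":93,"c":79,"doc":61,"geb":33},"pb":6,"pc":43,"pj":{"c":87,"ic":85}}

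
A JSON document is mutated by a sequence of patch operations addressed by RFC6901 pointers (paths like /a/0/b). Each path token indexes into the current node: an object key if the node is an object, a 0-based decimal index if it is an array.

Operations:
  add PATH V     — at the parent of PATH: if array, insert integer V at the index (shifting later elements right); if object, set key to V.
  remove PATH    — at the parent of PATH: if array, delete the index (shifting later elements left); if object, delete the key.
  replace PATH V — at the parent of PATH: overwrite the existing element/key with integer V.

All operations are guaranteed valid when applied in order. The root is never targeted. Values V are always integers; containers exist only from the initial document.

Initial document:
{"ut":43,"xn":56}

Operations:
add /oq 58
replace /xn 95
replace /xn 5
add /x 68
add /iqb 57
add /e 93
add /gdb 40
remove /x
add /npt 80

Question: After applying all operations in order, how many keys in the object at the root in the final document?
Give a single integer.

Answer: 7

Derivation:
After op 1 (add /oq 58): {"oq":58,"ut":43,"xn":56}
After op 2 (replace /xn 95): {"oq":58,"ut":43,"xn":95}
After op 3 (replace /xn 5): {"oq":58,"ut":43,"xn":5}
After op 4 (add /x 68): {"oq":58,"ut":43,"x":68,"xn":5}
After op 5 (add /iqb 57): {"iqb":57,"oq":58,"ut":43,"x":68,"xn":5}
After op 6 (add /e 93): {"e":93,"iqb":57,"oq":58,"ut":43,"x":68,"xn":5}
After op 7 (add /gdb 40): {"e":93,"gdb":40,"iqb":57,"oq":58,"ut":43,"x":68,"xn":5}
After op 8 (remove /x): {"e":93,"gdb":40,"iqb":57,"oq":58,"ut":43,"xn":5}
After op 9 (add /npt 80): {"e":93,"gdb":40,"iqb":57,"npt":80,"oq":58,"ut":43,"xn":5}
Size at the root: 7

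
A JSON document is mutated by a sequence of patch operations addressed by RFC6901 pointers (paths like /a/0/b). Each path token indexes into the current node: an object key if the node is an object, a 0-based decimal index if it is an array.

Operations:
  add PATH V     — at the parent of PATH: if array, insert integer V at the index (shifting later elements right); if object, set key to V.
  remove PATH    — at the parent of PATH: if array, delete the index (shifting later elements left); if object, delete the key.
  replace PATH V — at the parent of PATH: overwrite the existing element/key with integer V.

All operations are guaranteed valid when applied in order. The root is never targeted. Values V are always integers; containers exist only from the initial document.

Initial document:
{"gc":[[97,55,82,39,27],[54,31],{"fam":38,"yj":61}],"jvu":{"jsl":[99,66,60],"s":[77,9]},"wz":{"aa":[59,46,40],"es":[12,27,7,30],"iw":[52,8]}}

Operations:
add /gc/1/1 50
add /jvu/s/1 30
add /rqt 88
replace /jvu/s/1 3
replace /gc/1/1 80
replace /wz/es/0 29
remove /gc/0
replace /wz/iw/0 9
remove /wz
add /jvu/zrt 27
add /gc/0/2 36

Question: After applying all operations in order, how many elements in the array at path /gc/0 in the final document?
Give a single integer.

After op 1 (add /gc/1/1 50): {"gc":[[97,55,82,39,27],[54,50,31],{"fam":38,"yj":61}],"jvu":{"jsl":[99,66,60],"s":[77,9]},"wz":{"aa":[59,46,40],"es":[12,27,7,30],"iw":[52,8]}}
After op 2 (add /jvu/s/1 30): {"gc":[[97,55,82,39,27],[54,50,31],{"fam":38,"yj":61}],"jvu":{"jsl":[99,66,60],"s":[77,30,9]},"wz":{"aa":[59,46,40],"es":[12,27,7,30],"iw":[52,8]}}
After op 3 (add /rqt 88): {"gc":[[97,55,82,39,27],[54,50,31],{"fam":38,"yj":61}],"jvu":{"jsl":[99,66,60],"s":[77,30,9]},"rqt":88,"wz":{"aa":[59,46,40],"es":[12,27,7,30],"iw":[52,8]}}
After op 4 (replace /jvu/s/1 3): {"gc":[[97,55,82,39,27],[54,50,31],{"fam":38,"yj":61}],"jvu":{"jsl":[99,66,60],"s":[77,3,9]},"rqt":88,"wz":{"aa":[59,46,40],"es":[12,27,7,30],"iw":[52,8]}}
After op 5 (replace /gc/1/1 80): {"gc":[[97,55,82,39,27],[54,80,31],{"fam":38,"yj":61}],"jvu":{"jsl":[99,66,60],"s":[77,3,9]},"rqt":88,"wz":{"aa":[59,46,40],"es":[12,27,7,30],"iw":[52,8]}}
After op 6 (replace /wz/es/0 29): {"gc":[[97,55,82,39,27],[54,80,31],{"fam":38,"yj":61}],"jvu":{"jsl":[99,66,60],"s":[77,3,9]},"rqt":88,"wz":{"aa":[59,46,40],"es":[29,27,7,30],"iw":[52,8]}}
After op 7 (remove /gc/0): {"gc":[[54,80,31],{"fam":38,"yj":61}],"jvu":{"jsl":[99,66,60],"s":[77,3,9]},"rqt":88,"wz":{"aa":[59,46,40],"es":[29,27,7,30],"iw":[52,8]}}
After op 8 (replace /wz/iw/0 9): {"gc":[[54,80,31],{"fam":38,"yj":61}],"jvu":{"jsl":[99,66,60],"s":[77,3,9]},"rqt":88,"wz":{"aa":[59,46,40],"es":[29,27,7,30],"iw":[9,8]}}
After op 9 (remove /wz): {"gc":[[54,80,31],{"fam":38,"yj":61}],"jvu":{"jsl":[99,66,60],"s":[77,3,9]},"rqt":88}
After op 10 (add /jvu/zrt 27): {"gc":[[54,80,31],{"fam":38,"yj":61}],"jvu":{"jsl":[99,66,60],"s":[77,3,9],"zrt":27},"rqt":88}
After op 11 (add /gc/0/2 36): {"gc":[[54,80,36,31],{"fam":38,"yj":61}],"jvu":{"jsl":[99,66,60],"s":[77,3,9],"zrt":27},"rqt":88}
Size at path /gc/0: 4

Answer: 4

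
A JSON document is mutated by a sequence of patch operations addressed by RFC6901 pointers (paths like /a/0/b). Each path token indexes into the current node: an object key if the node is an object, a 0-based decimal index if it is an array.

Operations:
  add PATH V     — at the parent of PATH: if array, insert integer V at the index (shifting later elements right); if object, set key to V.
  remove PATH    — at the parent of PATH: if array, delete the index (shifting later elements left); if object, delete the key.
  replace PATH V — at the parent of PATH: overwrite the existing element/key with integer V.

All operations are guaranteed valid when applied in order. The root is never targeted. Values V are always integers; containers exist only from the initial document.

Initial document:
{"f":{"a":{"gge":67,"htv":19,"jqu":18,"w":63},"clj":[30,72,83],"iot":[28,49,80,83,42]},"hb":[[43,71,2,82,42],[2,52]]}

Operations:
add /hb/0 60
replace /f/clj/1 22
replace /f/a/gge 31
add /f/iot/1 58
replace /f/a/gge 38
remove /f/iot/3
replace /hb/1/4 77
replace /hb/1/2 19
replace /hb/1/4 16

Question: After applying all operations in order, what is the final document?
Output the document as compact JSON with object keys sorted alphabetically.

Answer: {"f":{"a":{"gge":38,"htv":19,"jqu":18,"w":63},"clj":[30,22,83],"iot":[28,58,49,83,42]},"hb":[60,[43,71,19,82,16],[2,52]]}

Derivation:
After op 1 (add /hb/0 60): {"f":{"a":{"gge":67,"htv":19,"jqu":18,"w":63},"clj":[30,72,83],"iot":[28,49,80,83,42]},"hb":[60,[43,71,2,82,42],[2,52]]}
After op 2 (replace /f/clj/1 22): {"f":{"a":{"gge":67,"htv":19,"jqu":18,"w":63},"clj":[30,22,83],"iot":[28,49,80,83,42]},"hb":[60,[43,71,2,82,42],[2,52]]}
After op 3 (replace /f/a/gge 31): {"f":{"a":{"gge":31,"htv":19,"jqu":18,"w":63},"clj":[30,22,83],"iot":[28,49,80,83,42]},"hb":[60,[43,71,2,82,42],[2,52]]}
After op 4 (add /f/iot/1 58): {"f":{"a":{"gge":31,"htv":19,"jqu":18,"w":63},"clj":[30,22,83],"iot":[28,58,49,80,83,42]},"hb":[60,[43,71,2,82,42],[2,52]]}
After op 5 (replace /f/a/gge 38): {"f":{"a":{"gge":38,"htv":19,"jqu":18,"w":63},"clj":[30,22,83],"iot":[28,58,49,80,83,42]},"hb":[60,[43,71,2,82,42],[2,52]]}
After op 6 (remove /f/iot/3): {"f":{"a":{"gge":38,"htv":19,"jqu":18,"w":63},"clj":[30,22,83],"iot":[28,58,49,83,42]},"hb":[60,[43,71,2,82,42],[2,52]]}
After op 7 (replace /hb/1/4 77): {"f":{"a":{"gge":38,"htv":19,"jqu":18,"w":63},"clj":[30,22,83],"iot":[28,58,49,83,42]},"hb":[60,[43,71,2,82,77],[2,52]]}
After op 8 (replace /hb/1/2 19): {"f":{"a":{"gge":38,"htv":19,"jqu":18,"w":63},"clj":[30,22,83],"iot":[28,58,49,83,42]},"hb":[60,[43,71,19,82,77],[2,52]]}
After op 9 (replace /hb/1/4 16): {"f":{"a":{"gge":38,"htv":19,"jqu":18,"w":63},"clj":[30,22,83],"iot":[28,58,49,83,42]},"hb":[60,[43,71,19,82,16],[2,52]]}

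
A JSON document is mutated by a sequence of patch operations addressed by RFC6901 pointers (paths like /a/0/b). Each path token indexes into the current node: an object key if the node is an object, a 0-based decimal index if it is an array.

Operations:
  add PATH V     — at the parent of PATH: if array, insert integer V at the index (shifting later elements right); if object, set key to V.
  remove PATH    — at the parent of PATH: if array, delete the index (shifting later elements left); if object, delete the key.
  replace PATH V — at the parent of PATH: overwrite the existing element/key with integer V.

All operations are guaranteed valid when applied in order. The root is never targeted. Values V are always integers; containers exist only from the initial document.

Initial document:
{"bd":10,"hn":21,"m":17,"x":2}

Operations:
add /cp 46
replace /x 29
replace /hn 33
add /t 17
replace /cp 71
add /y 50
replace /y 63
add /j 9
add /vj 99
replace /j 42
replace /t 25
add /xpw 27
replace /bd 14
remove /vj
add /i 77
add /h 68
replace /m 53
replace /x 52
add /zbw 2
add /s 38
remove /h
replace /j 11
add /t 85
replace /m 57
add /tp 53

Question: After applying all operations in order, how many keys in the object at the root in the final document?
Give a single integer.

Answer: 13

Derivation:
After op 1 (add /cp 46): {"bd":10,"cp":46,"hn":21,"m":17,"x":2}
After op 2 (replace /x 29): {"bd":10,"cp":46,"hn":21,"m":17,"x":29}
After op 3 (replace /hn 33): {"bd":10,"cp":46,"hn":33,"m":17,"x":29}
After op 4 (add /t 17): {"bd":10,"cp":46,"hn":33,"m":17,"t":17,"x":29}
After op 5 (replace /cp 71): {"bd":10,"cp":71,"hn":33,"m":17,"t":17,"x":29}
After op 6 (add /y 50): {"bd":10,"cp":71,"hn":33,"m":17,"t":17,"x":29,"y":50}
After op 7 (replace /y 63): {"bd":10,"cp":71,"hn":33,"m":17,"t":17,"x":29,"y":63}
After op 8 (add /j 9): {"bd":10,"cp":71,"hn":33,"j":9,"m":17,"t":17,"x":29,"y":63}
After op 9 (add /vj 99): {"bd":10,"cp":71,"hn":33,"j":9,"m":17,"t":17,"vj":99,"x":29,"y":63}
After op 10 (replace /j 42): {"bd":10,"cp":71,"hn":33,"j":42,"m":17,"t":17,"vj":99,"x":29,"y":63}
After op 11 (replace /t 25): {"bd":10,"cp":71,"hn":33,"j":42,"m":17,"t":25,"vj":99,"x":29,"y":63}
After op 12 (add /xpw 27): {"bd":10,"cp":71,"hn":33,"j":42,"m":17,"t":25,"vj":99,"x":29,"xpw":27,"y":63}
After op 13 (replace /bd 14): {"bd":14,"cp":71,"hn":33,"j":42,"m":17,"t":25,"vj":99,"x":29,"xpw":27,"y":63}
After op 14 (remove /vj): {"bd":14,"cp":71,"hn":33,"j":42,"m":17,"t":25,"x":29,"xpw":27,"y":63}
After op 15 (add /i 77): {"bd":14,"cp":71,"hn":33,"i":77,"j":42,"m":17,"t":25,"x":29,"xpw":27,"y":63}
After op 16 (add /h 68): {"bd":14,"cp":71,"h":68,"hn":33,"i":77,"j":42,"m":17,"t":25,"x":29,"xpw":27,"y":63}
After op 17 (replace /m 53): {"bd":14,"cp":71,"h":68,"hn":33,"i":77,"j":42,"m":53,"t":25,"x":29,"xpw":27,"y":63}
After op 18 (replace /x 52): {"bd":14,"cp":71,"h":68,"hn":33,"i":77,"j":42,"m":53,"t":25,"x":52,"xpw":27,"y":63}
After op 19 (add /zbw 2): {"bd":14,"cp":71,"h":68,"hn":33,"i":77,"j":42,"m":53,"t":25,"x":52,"xpw":27,"y":63,"zbw":2}
After op 20 (add /s 38): {"bd":14,"cp":71,"h":68,"hn":33,"i":77,"j":42,"m":53,"s":38,"t":25,"x":52,"xpw":27,"y":63,"zbw":2}
After op 21 (remove /h): {"bd":14,"cp":71,"hn":33,"i":77,"j":42,"m":53,"s":38,"t":25,"x":52,"xpw":27,"y":63,"zbw":2}
After op 22 (replace /j 11): {"bd":14,"cp":71,"hn":33,"i":77,"j":11,"m":53,"s":38,"t":25,"x":52,"xpw":27,"y":63,"zbw":2}
After op 23 (add /t 85): {"bd":14,"cp":71,"hn":33,"i":77,"j":11,"m":53,"s":38,"t":85,"x":52,"xpw":27,"y":63,"zbw":2}
After op 24 (replace /m 57): {"bd":14,"cp":71,"hn":33,"i":77,"j":11,"m":57,"s":38,"t":85,"x":52,"xpw":27,"y":63,"zbw":2}
After op 25 (add /tp 53): {"bd":14,"cp":71,"hn":33,"i":77,"j":11,"m":57,"s":38,"t":85,"tp":53,"x":52,"xpw":27,"y":63,"zbw":2}
Size at the root: 13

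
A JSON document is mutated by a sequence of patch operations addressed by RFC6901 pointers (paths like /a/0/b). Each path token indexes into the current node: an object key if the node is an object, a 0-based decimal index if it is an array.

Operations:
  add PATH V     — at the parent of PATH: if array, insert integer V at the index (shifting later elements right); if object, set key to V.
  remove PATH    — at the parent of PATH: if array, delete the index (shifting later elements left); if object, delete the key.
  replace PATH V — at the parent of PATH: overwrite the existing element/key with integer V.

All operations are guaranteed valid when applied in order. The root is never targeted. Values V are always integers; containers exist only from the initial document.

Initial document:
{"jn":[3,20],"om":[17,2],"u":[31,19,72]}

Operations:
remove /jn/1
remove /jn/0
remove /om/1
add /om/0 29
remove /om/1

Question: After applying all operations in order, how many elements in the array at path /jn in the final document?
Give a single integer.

After op 1 (remove /jn/1): {"jn":[3],"om":[17,2],"u":[31,19,72]}
After op 2 (remove /jn/0): {"jn":[],"om":[17,2],"u":[31,19,72]}
After op 3 (remove /om/1): {"jn":[],"om":[17],"u":[31,19,72]}
After op 4 (add /om/0 29): {"jn":[],"om":[29,17],"u":[31,19,72]}
After op 5 (remove /om/1): {"jn":[],"om":[29],"u":[31,19,72]}
Size at path /jn: 0

Answer: 0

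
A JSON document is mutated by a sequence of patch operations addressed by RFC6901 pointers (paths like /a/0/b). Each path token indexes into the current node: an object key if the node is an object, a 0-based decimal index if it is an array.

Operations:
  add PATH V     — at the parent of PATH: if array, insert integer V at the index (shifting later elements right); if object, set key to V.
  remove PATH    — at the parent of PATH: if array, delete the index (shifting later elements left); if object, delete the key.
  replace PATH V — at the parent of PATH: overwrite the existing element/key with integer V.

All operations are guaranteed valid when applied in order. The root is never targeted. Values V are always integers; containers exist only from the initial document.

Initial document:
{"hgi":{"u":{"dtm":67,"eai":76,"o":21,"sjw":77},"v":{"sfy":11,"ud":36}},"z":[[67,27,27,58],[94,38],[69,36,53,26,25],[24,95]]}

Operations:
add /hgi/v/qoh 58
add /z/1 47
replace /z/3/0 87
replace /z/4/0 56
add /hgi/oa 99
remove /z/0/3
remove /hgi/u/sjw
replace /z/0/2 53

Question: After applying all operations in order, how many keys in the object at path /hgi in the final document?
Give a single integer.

After op 1 (add /hgi/v/qoh 58): {"hgi":{"u":{"dtm":67,"eai":76,"o":21,"sjw":77},"v":{"qoh":58,"sfy":11,"ud":36}},"z":[[67,27,27,58],[94,38],[69,36,53,26,25],[24,95]]}
After op 2 (add /z/1 47): {"hgi":{"u":{"dtm":67,"eai":76,"o":21,"sjw":77},"v":{"qoh":58,"sfy":11,"ud":36}},"z":[[67,27,27,58],47,[94,38],[69,36,53,26,25],[24,95]]}
After op 3 (replace /z/3/0 87): {"hgi":{"u":{"dtm":67,"eai":76,"o":21,"sjw":77},"v":{"qoh":58,"sfy":11,"ud":36}},"z":[[67,27,27,58],47,[94,38],[87,36,53,26,25],[24,95]]}
After op 4 (replace /z/4/0 56): {"hgi":{"u":{"dtm":67,"eai":76,"o":21,"sjw":77},"v":{"qoh":58,"sfy":11,"ud":36}},"z":[[67,27,27,58],47,[94,38],[87,36,53,26,25],[56,95]]}
After op 5 (add /hgi/oa 99): {"hgi":{"oa":99,"u":{"dtm":67,"eai":76,"o":21,"sjw":77},"v":{"qoh":58,"sfy":11,"ud":36}},"z":[[67,27,27,58],47,[94,38],[87,36,53,26,25],[56,95]]}
After op 6 (remove /z/0/3): {"hgi":{"oa":99,"u":{"dtm":67,"eai":76,"o":21,"sjw":77},"v":{"qoh":58,"sfy":11,"ud":36}},"z":[[67,27,27],47,[94,38],[87,36,53,26,25],[56,95]]}
After op 7 (remove /hgi/u/sjw): {"hgi":{"oa":99,"u":{"dtm":67,"eai":76,"o":21},"v":{"qoh":58,"sfy":11,"ud":36}},"z":[[67,27,27],47,[94,38],[87,36,53,26,25],[56,95]]}
After op 8 (replace /z/0/2 53): {"hgi":{"oa":99,"u":{"dtm":67,"eai":76,"o":21},"v":{"qoh":58,"sfy":11,"ud":36}},"z":[[67,27,53],47,[94,38],[87,36,53,26,25],[56,95]]}
Size at path /hgi: 3

Answer: 3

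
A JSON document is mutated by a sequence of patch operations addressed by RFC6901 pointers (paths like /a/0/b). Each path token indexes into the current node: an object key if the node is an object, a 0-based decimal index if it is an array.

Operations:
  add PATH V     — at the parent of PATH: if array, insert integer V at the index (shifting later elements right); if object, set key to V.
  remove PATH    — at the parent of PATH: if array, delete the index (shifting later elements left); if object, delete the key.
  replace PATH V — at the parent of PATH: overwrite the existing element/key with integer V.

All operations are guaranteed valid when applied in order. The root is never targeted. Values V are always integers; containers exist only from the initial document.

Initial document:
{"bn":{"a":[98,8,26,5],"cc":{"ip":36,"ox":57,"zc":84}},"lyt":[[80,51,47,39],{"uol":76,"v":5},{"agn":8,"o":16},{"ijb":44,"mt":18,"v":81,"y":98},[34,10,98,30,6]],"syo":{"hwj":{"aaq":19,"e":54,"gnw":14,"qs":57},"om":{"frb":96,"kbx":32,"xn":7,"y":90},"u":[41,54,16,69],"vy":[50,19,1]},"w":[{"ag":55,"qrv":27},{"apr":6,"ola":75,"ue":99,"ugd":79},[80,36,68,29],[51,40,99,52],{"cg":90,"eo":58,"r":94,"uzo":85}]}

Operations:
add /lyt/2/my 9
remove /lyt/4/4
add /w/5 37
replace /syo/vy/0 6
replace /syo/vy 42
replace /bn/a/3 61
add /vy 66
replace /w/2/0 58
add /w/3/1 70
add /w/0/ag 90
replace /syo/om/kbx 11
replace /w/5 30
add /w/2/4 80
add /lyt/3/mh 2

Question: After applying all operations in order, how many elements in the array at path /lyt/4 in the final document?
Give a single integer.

After op 1 (add /lyt/2/my 9): {"bn":{"a":[98,8,26,5],"cc":{"ip":36,"ox":57,"zc":84}},"lyt":[[80,51,47,39],{"uol":76,"v":5},{"agn":8,"my":9,"o":16},{"ijb":44,"mt":18,"v":81,"y":98},[34,10,98,30,6]],"syo":{"hwj":{"aaq":19,"e":54,"gnw":14,"qs":57},"om":{"frb":96,"kbx":32,"xn":7,"y":90},"u":[41,54,16,69],"vy":[50,19,1]},"w":[{"ag":55,"qrv":27},{"apr":6,"ola":75,"ue":99,"ugd":79},[80,36,68,29],[51,40,99,52],{"cg":90,"eo":58,"r":94,"uzo":85}]}
After op 2 (remove /lyt/4/4): {"bn":{"a":[98,8,26,5],"cc":{"ip":36,"ox":57,"zc":84}},"lyt":[[80,51,47,39],{"uol":76,"v":5},{"agn":8,"my":9,"o":16},{"ijb":44,"mt":18,"v":81,"y":98},[34,10,98,30]],"syo":{"hwj":{"aaq":19,"e":54,"gnw":14,"qs":57},"om":{"frb":96,"kbx":32,"xn":7,"y":90},"u":[41,54,16,69],"vy":[50,19,1]},"w":[{"ag":55,"qrv":27},{"apr":6,"ola":75,"ue":99,"ugd":79},[80,36,68,29],[51,40,99,52],{"cg":90,"eo":58,"r":94,"uzo":85}]}
After op 3 (add /w/5 37): {"bn":{"a":[98,8,26,5],"cc":{"ip":36,"ox":57,"zc":84}},"lyt":[[80,51,47,39],{"uol":76,"v":5},{"agn":8,"my":9,"o":16},{"ijb":44,"mt":18,"v":81,"y":98},[34,10,98,30]],"syo":{"hwj":{"aaq":19,"e":54,"gnw":14,"qs":57},"om":{"frb":96,"kbx":32,"xn":7,"y":90},"u":[41,54,16,69],"vy":[50,19,1]},"w":[{"ag":55,"qrv":27},{"apr":6,"ola":75,"ue":99,"ugd":79},[80,36,68,29],[51,40,99,52],{"cg":90,"eo":58,"r":94,"uzo":85},37]}
After op 4 (replace /syo/vy/0 6): {"bn":{"a":[98,8,26,5],"cc":{"ip":36,"ox":57,"zc":84}},"lyt":[[80,51,47,39],{"uol":76,"v":5},{"agn":8,"my":9,"o":16},{"ijb":44,"mt":18,"v":81,"y":98},[34,10,98,30]],"syo":{"hwj":{"aaq":19,"e":54,"gnw":14,"qs":57},"om":{"frb":96,"kbx":32,"xn":7,"y":90},"u":[41,54,16,69],"vy":[6,19,1]},"w":[{"ag":55,"qrv":27},{"apr":6,"ola":75,"ue":99,"ugd":79},[80,36,68,29],[51,40,99,52],{"cg":90,"eo":58,"r":94,"uzo":85},37]}
After op 5 (replace /syo/vy 42): {"bn":{"a":[98,8,26,5],"cc":{"ip":36,"ox":57,"zc":84}},"lyt":[[80,51,47,39],{"uol":76,"v":5},{"agn":8,"my":9,"o":16},{"ijb":44,"mt":18,"v":81,"y":98},[34,10,98,30]],"syo":{"hwj":{"aaq":19,"e":54,"gnw":14,"qs":57},"om":{"frb":96,"kbx":32,"xn":7,"y":90},"u":[41,54,16,69],"vy":42},"w":[{"ag":55,"qrv":27},{"apr":6,"ola":75,"ue":99,"ugd":79},[80,36,68,29],[51,40,99,52],{"cg":90,"eo":58,"r":94,"uzo":85},37]}
After op 6 (replace /bn/a/3 61): {"bn":{"a":[98,8,26,61],"cc":{"ip":36,"ox":57,"zc":84}},"lyt":[[80,51,47,39],{"uol":76,"v":5},{"agn":8,"my":9,"o":16},{"ijb":44,"mt":18,"v":81,"y":98},[34,10,98,30]],"syo":{"hwj":{"aaq":19,"e":54,"gnw":14,"qs":57},"om":{"frb":96,"kbx":32,"xn":7,"y":90},"u":[41,54,16,69],"vy":42},"w":[{"ag":55,"qrv":27},{"apr":6,"ola":75,"ue":99,"ugd":79},[80,36,68,29],[51,40,99,52],{"cg":90,"eo":58,"r":94,"uzo":85},37]}
After op 7 (add /vy 66): {"bn":{"a":[98,8,26,61],"cc":{"ip":36,"ox":57,"zc":84}},"lyt":[[80,51,47,39],{"uol":76,"v":5},{"agn":8,"my":9,"o":16},{"ijb":44,"mt":18,"v":81,"y":98},[34,10,98,30]],"syo":{"hwj":{"aaq":19,"e":54,"gnw":14,"qs":57},"om":{"frb":96,"kbx":32,"xn":7,"y":90},"u":[41,54,16,69],"vy":42},"vy":66,"w":[{"ag":55,"qrv":27},{"apr":6,"ola":75,"ue":99,"ugd":79},[80,36,68,29],[51,40,99,52],{"cg":90,"eo":58,"r":94,"uzo":85},37]}
After op 8 (replace /w/2/0 58): {"bn":{"a":[98,8,26,61],"cc":{"ip":36,"ox":57,"zc":84}},"lyt":[[80,51,47,39],{"uol":76,"v":5},{"agn":8,"my":9,"o":16},{"ijb":44,"mt":18,"v":81,"y":98},[34,10,98,30]],"syo":{"hwj":{"aaq":19,"e":54,"gnw":14,"qs":57},"om":{"frb":96,"kbx":32,"xn":7,"y":90},"u":[41,54,16,69],"vy":42},"vy":66,"w":[{"ag":55,"qrv":27},{"apr":6,"ola":75,"ue":99,"ugd":79},[58,36,68,29],[51,40,99,52],{"cg":90,"eo":58,"r":94,"uzo":85},37]}
After op 9 (add /w/3/1 70): {"bn":{"a":[98,8,26,61],"cc":{"ip":36,"ox":57,"zc":84}},"lyt":[[80,51,47,39],{"uol":76,"v":5},{"agn":8,"my":9,"o":16},{"ijb":44,"mt":18,"v":81,"y":98},[34,10,98,30]],"syo":{"hwj":{"aaq":19,"e":54,"gnw":14,"qs":57},"om":{"frb":96,"kbx":32,"xn":7,"y":90},"u":[41,54,16,69],"vy":42},"vy":66,"w":[{"ag":55,"qrv":27},{"apr":6,"ola":75,"ue":99,"ugd":79},[58,36,68,29],[51,70,40,99,52],{"cg":90,"eo":58,"r":94,"uzo":85},37]}
After op 10 (add /w/0/ag 90): {"bn":{"a":[98,8,26,61],"cc":{"ip":36,"ox":57,"zc":84}},"lyt":[[80,51,47,39],{"uol":76,"v":5},{"agn":8,"my":9,"o":16},{"ijb":44,"mt":18,"v":81,"y":98},[34,10,98,30]],"syo":{"hwj":{"aaq":19,"e":54,"gnw":14,"qs":57},"om":{"frb":96,"kbx":32,"xn":7,"y":90},"u":[41,54,16,69],"vy":42},"vy":66,"w":[{"ag":90,"qrv":27},{"apr":6,"ola":75,"ue":99,"ugd":79},[58,36,68,29],[51,70,40,99,52],{"cg":90,"eo":58,"r":94,"uzo":85},37]}
After op 11 (replace /syo/om/kbx 11): {"bn":{"a":[98,8,26,61],"cc":{"ip":36,"ox":57,"zc":84}},"lyt":[[80,51,47,39],{"uol":76,"v":5},{"agn":8,"my":9,"o":16},{"ijb":44,"mt":18,"v":81,"y":98},[34,10,98,30]],"syo":{"hwj":{"aaq":19,"e":54,"gnw":14,"qs":57},"om":{"frb":96,"kbx":11,"xn":7,"y":90},"u":[41,54,16,69],"vy":42},"vy":66,"w":[{"ag":90,"qrv":27},{"apr":6,"ola":75,"ue":99,"ugd":79},[58,36,68,29],[51,70,40,99,52],{"cg":90,"eo":58,"r":94,"uzo":85},37]}
After op 12 (replace /w/5 30): {"bn":{"a":[98,8,26,61],"cc":{"ip":36,"ox":57,"zc":84}},"lyt":[[80,51,47,39],{"uol":76,"v":5},{"agn":8,"my":9,"o":16},{"ijb":44,"mt":18,"v":81,"y":98},[34,10,98,30]],"syo":{"hwj":{"aaq":19,"e":54,"gnw":14,"qs":57},"om":{"frb":96,"kbx":11,"xn":7,"y":90},"u":[41,54,16,69],"vy":42},"vy":66,"w":[{"ag":90,"qrv":27},{"apr":6,"ola":75,"ue":99,"ugd":79},[58,36,68,29],[51,70,40,99,52],{"cg":90,"eo":58,"r":94,"uzo":85},30]}
After op 13 (add /w/2/4 80): {"bn":{"a":[98,8,26,61],"cc":{"ip":36,"ox":57,"zc":84}},"lyt":[[80,51,47,39],{"uol":76,"v":5},{"agn":8,"my":9,"o":16},{"ijb":44,"mt":18,"v":81,"y":98},[34,10,98,30]],"syo":{"hwj":{"aaq":19,"e":54,"gnw":14,"qs":57},"om":{"frb":96,"kbx":11,"xn":7,"y":90},"u":[41,54,16,69],"vy":42},"vy":66,"w":[{"ag":90,"qrv":27},{"apr":6,"ola":75,"ue":99,"ugd":79},[58,36,68,29,80],[51,70,40,99,52],{"cg":90,"eo":58,"r":94,"uzo":85},30]}
After op 14 (add /lyt/3/mh 2): {"bn":{"a":[98,8,26,61],"cc":{"ip":36,"ox":57,"zc":84}},"lyt":[[80,51,47,39],{"uol":76,"v":5},{"agn":8,"my":9,"o":16},{"ijb":44,"mh":2,"mt":18,"v":81,"y":98},[34,10,98,30]],"syo":{"hwj":{"aaq":19,"e":54,"gnw":14,"qs":57},"om":{"frb":96,"kbx":11,"xn":7,"y":90},"u":[41,54,16,69],"vy":42},"vy":66,"w":[{"ag":90,"qrv":27},{"apr":6,"ola":75,"ue":99,"ugd":79},[58,36,68,29,80],[51,70,40,99,52],{"cg":90,"eo":58,"r":94,"uzo":85},30]}
Size at path /lyt/4: 4

Answer: 4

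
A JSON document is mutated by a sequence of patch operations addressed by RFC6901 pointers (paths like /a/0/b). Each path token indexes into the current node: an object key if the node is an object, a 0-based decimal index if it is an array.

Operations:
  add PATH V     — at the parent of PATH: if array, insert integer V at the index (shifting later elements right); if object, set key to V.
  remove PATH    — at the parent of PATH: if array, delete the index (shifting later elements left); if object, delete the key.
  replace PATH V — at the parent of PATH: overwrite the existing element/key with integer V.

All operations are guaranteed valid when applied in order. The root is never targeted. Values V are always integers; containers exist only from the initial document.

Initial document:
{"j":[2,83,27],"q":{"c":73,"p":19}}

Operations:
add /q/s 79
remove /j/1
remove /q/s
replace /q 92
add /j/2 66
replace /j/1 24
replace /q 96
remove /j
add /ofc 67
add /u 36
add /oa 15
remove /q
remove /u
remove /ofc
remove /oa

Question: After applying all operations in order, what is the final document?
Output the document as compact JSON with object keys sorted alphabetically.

Answer: {}

Derivation:
After op 1 (add /q/s 79): {"j":[2,83,27],"q":{"c":73,"p":19,"s":79}}
After op 2 (remove /j/1): {"j":[2,27],"q":{"c":73,"p":19,"s":79}}
After op 3 (remove /q/s): {"j":[2,27],"q":{"c":73,"p":19}}
After op 4 (replace /q 92): {"j":[2,27],"q":92}
After op 5 (add /j/2 66): {"j":[2,27,66],"q":92}
After op 6 (replace /j/1 24): {"j":[2,24,66],"q":92}
After op 7 (replace /q 96): {"j":[2,24,66],"q":96}
After op 8 (remove /j): {"q":96}
After op 9 (add /ofc 67): {"ofc":67,"q":96}
After op 10 (add /u 36): {"ofc":67,"q":96,"u":36}
After op 11 (add /oa 15): {"oa":15,"ofc":67,"q":96,"u":36}
After op 12 (remove /q): {"oa":15,"ofc":67,"u":36}
After op 13 (remove /u): {"oa":15,"ofc":67}
After op 14 (remove /ofc): {"oa":15}
After op 15 (remove /oa): {}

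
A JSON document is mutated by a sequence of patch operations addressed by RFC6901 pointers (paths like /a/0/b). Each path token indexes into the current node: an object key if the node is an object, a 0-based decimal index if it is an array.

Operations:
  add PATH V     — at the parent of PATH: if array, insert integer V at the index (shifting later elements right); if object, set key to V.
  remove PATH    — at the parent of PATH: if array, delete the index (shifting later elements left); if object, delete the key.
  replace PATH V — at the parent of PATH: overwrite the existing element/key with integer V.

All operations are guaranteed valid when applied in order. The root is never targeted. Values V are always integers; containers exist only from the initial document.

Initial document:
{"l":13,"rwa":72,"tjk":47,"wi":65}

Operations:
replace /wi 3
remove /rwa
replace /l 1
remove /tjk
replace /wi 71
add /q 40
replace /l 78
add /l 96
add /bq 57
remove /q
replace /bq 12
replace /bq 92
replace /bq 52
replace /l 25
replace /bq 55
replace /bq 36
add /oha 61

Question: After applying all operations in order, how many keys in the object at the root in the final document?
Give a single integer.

Answer: 4

Derivation:
After op 1 (replace /wi 3): {"l":13,"rwa":72,"tjk":47,"wi":3}
After op 2 (remove /rwa): {"l":13,"tjk":47,"wi":3}
After op 3 (replace /l 1): {"l":1,"tjk":47,"wi":3}
After op 4 (remove /tjk): {"l":1,"wi":3}
After op 5 (replace /wi 71): {"l":1,"wi":71}
After op 6 (add /q 40): {"l":1,"q":40,"wi":71}
After op 7 (replace /l 78): {"l":78,"q":40,"wi":71}
After op 8 (add /l 96): {"l":96,"q":40,"wi":71}
After op 9 (add /bq 57): {"bq":57,"l":96,"q":40,"wi":71}
After op 10 (remove /q): {"bq":57,"l":96,"wi":71}
After op 11 (replace /bq 12): {"bq":12,"l":96,"wi":71}
After op 12 (replace /bq 92): {"bq":92,"l":96,"wi":71}
After op 13 (replace /bq 52): {"bq":52,"l":96,"wi":71}
After op 14 (replace /l 25): {"bq":52,"l":25,"wi":71}
After op 15 (replace /bq 55): {"bq":55,"l":25,"wi":71}
After op 16 (replace /bq 36): {"bq":36,"l":25,"wi":71}
After op 17 (add /oha 61): {"bq":36,"l":25,"oha":61,"wi":71}
Size at the root: 4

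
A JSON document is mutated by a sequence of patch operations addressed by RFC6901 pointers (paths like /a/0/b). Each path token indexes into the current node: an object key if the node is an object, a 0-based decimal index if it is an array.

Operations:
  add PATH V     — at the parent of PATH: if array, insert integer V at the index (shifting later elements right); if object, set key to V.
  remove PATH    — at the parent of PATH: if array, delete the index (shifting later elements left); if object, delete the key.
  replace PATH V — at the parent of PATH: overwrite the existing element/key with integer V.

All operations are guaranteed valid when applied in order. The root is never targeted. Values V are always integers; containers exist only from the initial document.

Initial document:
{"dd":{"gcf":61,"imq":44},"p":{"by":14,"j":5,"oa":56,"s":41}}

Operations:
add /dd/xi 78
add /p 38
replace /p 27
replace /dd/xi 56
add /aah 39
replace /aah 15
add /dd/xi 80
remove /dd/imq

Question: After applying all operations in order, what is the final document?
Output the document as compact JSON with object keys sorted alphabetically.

Answer: {"aah":15,"dd":{"gcf":61,"xi":80},"p":27}

Derivation:
After op 1 (add /dd/xi 78): {"dd":{"gcf":61,"imq":44,"xi":78},"p":{"by":14,"j":5,"oa":56,"s":41}}
After op 2 (add /p 38): {"dd":{"gcf":61,"imq":44,"xi":78},"p":38}
After op 3 (replace /p 27): {"dd":{"gcf":61,"imq":44,"xi":78},"p":27}
After op 4 (replace /dd/xi 56): {"dd":{"gcf":61,"imq":44,"xi":56},"p":27}
After op 5 (add /aah 39): {"aah":39,"dd":{"gcf":61,"imq":44,"xi":56},"p":27}
After op 6 (replace /aah 15): {"aah":15,"dd":{"gcf":61,"imq":44,"xi":56},"p":27}
After op 7 (add /dd/xi 80): {"aah":15,"dd":{"gcf":61,"imq":44,"xi":80},"p":27}
After op 8 (remove /dd/imq): {"aah":15,"dd":{"gcf":61,"xi":80},"p":27}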